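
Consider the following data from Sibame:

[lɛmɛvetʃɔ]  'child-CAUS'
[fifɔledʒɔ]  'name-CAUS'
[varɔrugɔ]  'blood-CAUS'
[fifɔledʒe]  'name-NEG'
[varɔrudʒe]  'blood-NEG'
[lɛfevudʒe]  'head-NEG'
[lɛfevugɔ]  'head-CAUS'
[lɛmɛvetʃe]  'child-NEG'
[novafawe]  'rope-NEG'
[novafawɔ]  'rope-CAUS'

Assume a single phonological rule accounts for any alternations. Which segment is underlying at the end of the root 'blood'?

In [varɔrudʒe] and [varɔrugɔ] the final segment of 'blood' alternates: [dʒ] ~ [g].
If /dʒ/ were underlying and a rule turned it into [g] before the CAUS suffix, 'name' would also alternate; but it has [dʒ] in both [fifɔledʒe] and [fifɔledʒɔ].
Therefore /g/ is basic and [dʒ] is derived by palatalization before a front vowel (/g/ becomes palato-alveolar [dʒ] before a front vowel).

/g/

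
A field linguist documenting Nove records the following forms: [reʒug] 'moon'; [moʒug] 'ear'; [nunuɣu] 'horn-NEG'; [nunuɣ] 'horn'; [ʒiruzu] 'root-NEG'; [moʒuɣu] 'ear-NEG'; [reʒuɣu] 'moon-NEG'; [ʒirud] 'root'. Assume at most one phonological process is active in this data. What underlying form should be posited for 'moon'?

/reʒug/

'moon' shows [ɣ] ~ [g] at the end of the stem ([reʒuɣu] vs [reʒug]).
But 'horn' keeps [ɣ] in both environments ([nunuɣu], [nunuɣ]), so there is no rule changing /ɣ/ to [g] in isolation.
So /g/ is underlying, and a rule of intervocalic spirantization — voiced stops become fricatives between vowels — gives [ɣ].
Hence 'moon' is /reʒug/ underlyingly.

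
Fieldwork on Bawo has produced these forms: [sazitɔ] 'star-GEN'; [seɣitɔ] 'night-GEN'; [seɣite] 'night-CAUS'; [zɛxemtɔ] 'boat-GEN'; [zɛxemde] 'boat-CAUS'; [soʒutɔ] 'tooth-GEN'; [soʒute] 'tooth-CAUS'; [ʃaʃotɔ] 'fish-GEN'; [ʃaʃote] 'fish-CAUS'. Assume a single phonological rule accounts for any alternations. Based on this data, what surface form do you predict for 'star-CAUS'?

[sazite]

The CAUS suffix surfaces as [-de] and [-te], depending on the final segment of the stem.
The GEN suffix, which begins with [t], is invariant after every stem; so [t] is not altered by any rule here.
The CAUS suffix is therefore /-de/ underlyingly, with post-vocalic devoicing: voiced stops become voiceless after a vowel.
After 'star', which ends in a vowel, the suffix surfaces as [-te], giving [sazite].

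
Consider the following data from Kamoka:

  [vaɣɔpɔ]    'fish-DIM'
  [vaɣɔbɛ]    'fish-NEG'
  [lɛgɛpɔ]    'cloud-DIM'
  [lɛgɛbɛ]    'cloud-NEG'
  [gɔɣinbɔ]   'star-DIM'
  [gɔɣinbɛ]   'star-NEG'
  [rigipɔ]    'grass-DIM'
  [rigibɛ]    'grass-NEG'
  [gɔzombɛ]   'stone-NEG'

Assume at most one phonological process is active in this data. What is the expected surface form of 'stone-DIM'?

[gɔzombɔ]

The DIM morpheme has two allomorphs, [-bɔ] and [-pɔ].
By contrast the NEG suffix keeps its initial [b] throughout — that segment must be underlying.
The DIM suffix is therefore /-pɔ/ underlyingly, with post-nasal voicing: voiceless stops become voiced after a nasal.
After 'stone', which ends in a nasal, the suffix surfaces as [-bɔ], giving [gɔzombɔ].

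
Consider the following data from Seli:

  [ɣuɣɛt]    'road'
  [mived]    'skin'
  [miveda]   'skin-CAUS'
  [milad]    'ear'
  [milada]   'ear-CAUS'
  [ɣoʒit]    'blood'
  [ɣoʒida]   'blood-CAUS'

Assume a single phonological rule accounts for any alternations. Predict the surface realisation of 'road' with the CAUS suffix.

The root 'blood' surfaces as [ɣoʒit] and [ɣoʒida], with a stem-final [t] ~ [d] alternation.
If /d/ were underlying and a rule turned it into [t] in isolation, 'ear' would also alternate; but it has [d] in both [milad] and [milada].
So /t/ is underlying, and a rule of intervocalic voicing — voiceless stops become voiced between vowels — gives [d].
The one attested form of 'road', [ɣuɣɛt], shows underlying /ɣuɣɛt/. Applying the same rule between vowels gives [ɣuɣɛda].

[ɣuɣɛda]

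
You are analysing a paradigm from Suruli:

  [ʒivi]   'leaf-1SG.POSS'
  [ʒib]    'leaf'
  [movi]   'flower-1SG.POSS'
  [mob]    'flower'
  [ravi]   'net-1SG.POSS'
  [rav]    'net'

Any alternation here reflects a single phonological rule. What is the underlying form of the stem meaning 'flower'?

In [movi] and [mob] the final segment of 'flower' alternates: [v] ~ [b].
Compare 'net', with invariant [v] in [ravi] and [rav]: an analysis with underlying /v/ and a rule producing [b] in isolation would wrongly predict alternation here too.
The underlying segment must be /b/; voiced stops become fricatives between vowels, yielding [v] there.
So 'flower' = /mob/.

/mob/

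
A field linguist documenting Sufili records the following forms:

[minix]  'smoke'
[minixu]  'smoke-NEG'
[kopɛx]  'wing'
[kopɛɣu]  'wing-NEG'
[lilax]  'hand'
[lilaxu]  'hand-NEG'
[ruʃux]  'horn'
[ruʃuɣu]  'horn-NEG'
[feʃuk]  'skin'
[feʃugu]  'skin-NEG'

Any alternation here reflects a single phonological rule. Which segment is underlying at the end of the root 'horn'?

The root 'horn' surfaces as [ruʃux] and [ruʃuɣu], with a stem-final [x] ~ [ɣ] alternation.
The stem 'smoke' ([minix], [minixu]) shows [x] unchanged in both environments, so [x] cannot be basic with [ɣ] derived before the NEG suffix.
So /ɣ/ is underlying, and a rule of word-final obstruent devoicing — voiced obstruents become voiceless word-finally — gives [x].

/ɣ/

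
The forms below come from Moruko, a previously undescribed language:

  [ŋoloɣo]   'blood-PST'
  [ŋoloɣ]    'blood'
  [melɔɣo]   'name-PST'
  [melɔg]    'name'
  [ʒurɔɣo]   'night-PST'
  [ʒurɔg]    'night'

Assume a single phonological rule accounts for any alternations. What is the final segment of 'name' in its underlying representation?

/g/

The stem for 'name' ends in [ɣ] in [melɔɣo] but [g] in [melɔg].
But 'blood' keeps [ɣ] in both environments ([ŋoloɣo], [ŋoloɣ]), so there is no rule changing /ɣ/ to [g] in isolation.
Therefore /g/ is basic and [ɣ] is derived by intervocalic spirantization (voiced stops become fricatives between vowels).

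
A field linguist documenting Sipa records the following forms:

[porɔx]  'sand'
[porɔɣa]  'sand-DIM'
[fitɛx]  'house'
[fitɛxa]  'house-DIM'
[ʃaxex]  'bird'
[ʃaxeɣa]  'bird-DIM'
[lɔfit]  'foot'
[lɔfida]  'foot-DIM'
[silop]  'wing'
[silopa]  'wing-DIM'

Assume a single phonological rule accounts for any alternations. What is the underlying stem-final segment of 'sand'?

/ɣ/

'sand' shows [x] ~ [ɣ] at the end of the stem ([porɔx] vs [porɔɣa]).
Compare 'house', with invariant [x] in [fitɛx] and [fitɛxa]: an analysis with underlying /x/ and a rule producing [ɣ] before the DIM suffix would wrongly predict alternation here too.
The underlying segment must be /ɣ/; voiced obstruents become voiceless word-finally, yielding [x] there.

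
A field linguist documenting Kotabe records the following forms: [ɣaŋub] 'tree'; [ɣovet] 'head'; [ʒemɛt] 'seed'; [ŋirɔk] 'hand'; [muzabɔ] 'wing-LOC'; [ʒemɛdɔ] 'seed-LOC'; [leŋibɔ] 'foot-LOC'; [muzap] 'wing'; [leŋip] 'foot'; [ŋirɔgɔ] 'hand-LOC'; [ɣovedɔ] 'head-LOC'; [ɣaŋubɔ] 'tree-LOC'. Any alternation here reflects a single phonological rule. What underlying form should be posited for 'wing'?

/muzap/

'wing' shows [p] ~ [b] at the end of the stem ([muzap] vs [muzabɔ]).
But 'tree' keeps [b] in both environments ([ɣaŋub], [ɣaŋubɔ]), so there is no rule changing /b/ to [p] in isolation.
The underlying segment must be /p/; voiceless stops become voiced between vowels, yielding [b] there.
The underlying form of 'wing' is therefore /muzap/.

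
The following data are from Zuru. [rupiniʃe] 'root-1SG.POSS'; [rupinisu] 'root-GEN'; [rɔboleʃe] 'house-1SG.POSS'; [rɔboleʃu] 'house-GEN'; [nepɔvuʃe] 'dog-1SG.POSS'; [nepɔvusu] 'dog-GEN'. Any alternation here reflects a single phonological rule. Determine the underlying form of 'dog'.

/nepɔvus/

The root 'dog' surfaces as [nepɔvuʃe] and [nepɔvusu], with a stem-final [ʃ] ~ [s] alternation.
But 'house' keeps [ʃ] in both environments ([rɔboleʃe], [rɔboleʃu]), so there is no rule changing /ʃ/ to [s] before the GEN suffix.
So /s/ is underlying, and a rule of palatalization before a front vowel — /s/ becomes palato-alveolar [ʃ] before a front vowel — gives [ʃ].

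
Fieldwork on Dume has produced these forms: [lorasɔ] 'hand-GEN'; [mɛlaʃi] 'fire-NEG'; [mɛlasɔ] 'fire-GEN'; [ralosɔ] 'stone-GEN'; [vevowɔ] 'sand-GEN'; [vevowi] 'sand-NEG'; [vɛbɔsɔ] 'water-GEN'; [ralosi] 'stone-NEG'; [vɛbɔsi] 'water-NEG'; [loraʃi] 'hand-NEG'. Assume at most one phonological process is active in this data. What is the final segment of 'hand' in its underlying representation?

/ʃ/

'hand' shows [ʃ] ~ [s] at the end of the stem ([loraʃi] vs [lorasɔ]).
But 'water' keeps [s] in both environments ([vɛbɔsi], [vɛbɔsɔ]), so there is no rule changing /s/ to [ʃ] before the NEG suffix.
Therefore /ʃ/ is basic and [s] is derived by depalatalization (palato-alveolar /ʃ/ becomes [s] when no front vowel follows).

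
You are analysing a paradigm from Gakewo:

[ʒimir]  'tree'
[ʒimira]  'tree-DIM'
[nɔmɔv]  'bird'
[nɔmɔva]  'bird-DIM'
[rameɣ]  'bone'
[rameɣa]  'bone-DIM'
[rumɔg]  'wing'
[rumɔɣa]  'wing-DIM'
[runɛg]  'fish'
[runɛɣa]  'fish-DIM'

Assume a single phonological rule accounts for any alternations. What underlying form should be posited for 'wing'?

/rumɔg/

'wing' shows [g] ~ [ɣ] at the end of the stem ([rumɔg] vs [rumɔɣa]).
The stem 'bone' ([rameɣ], [rameɣa]) shows [ɣ] unchanged in both environments, so [ɣ] cannot be basic with [g] derived in isolation.
Therefore /g/ is basic and [ɣ] is derived by intervocalic spirantization (voiced stops become fricatives between vowels).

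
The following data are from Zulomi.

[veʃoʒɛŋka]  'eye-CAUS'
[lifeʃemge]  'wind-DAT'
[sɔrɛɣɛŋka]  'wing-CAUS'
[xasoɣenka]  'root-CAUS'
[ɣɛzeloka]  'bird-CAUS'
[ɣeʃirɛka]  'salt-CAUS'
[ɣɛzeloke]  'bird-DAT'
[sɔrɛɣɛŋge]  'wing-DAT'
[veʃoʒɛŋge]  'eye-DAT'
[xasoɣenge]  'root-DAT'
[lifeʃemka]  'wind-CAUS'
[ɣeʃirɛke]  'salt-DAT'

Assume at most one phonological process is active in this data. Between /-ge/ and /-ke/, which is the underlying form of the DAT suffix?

The DAT morpheme has two allomorphs, [-ge] and [-ke].
The CAUS suffix, which begins with [k], is invariant after every stem; so [k] is not altered by any rule here.
The DAT suffix is therefore /-ge/ underlyingly, with post-vocalic devoicing: voiced stops become voiceless after a vowel.

/-ge/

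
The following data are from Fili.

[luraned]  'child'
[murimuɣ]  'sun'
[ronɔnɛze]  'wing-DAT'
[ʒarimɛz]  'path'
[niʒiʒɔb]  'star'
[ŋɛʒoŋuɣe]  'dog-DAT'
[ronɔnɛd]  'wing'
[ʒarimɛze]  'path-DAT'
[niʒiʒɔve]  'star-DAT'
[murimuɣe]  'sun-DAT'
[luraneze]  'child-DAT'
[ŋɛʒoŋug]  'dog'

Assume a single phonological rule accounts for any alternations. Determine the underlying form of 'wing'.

/ronɔnɛd/

The stem for 'wing' ends in [d] in [ronɔnɛd] but [z] in [ronɔnɛze].
Compare 'path', with invariant [z] in [ʒarimɛz] and [ʒarimɛze]: an analysis with underlying /z/ and a rule producing [d] in isolation would wrongly predict alternation here too.
Therefore /d/ is basic and [z] is derived by intervocalic spirantization (voiced stops become fricatives between vowels).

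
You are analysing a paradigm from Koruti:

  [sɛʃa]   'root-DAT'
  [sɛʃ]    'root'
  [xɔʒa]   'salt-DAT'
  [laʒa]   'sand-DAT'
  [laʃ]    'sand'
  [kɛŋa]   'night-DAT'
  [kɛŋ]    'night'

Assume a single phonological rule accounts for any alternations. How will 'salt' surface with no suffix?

[xɔʃ]

The root 'sand' surfaces as [laʒa] and [laʃ], with a stem-final [ʒ] ~ [ʃ] alternation.
The stem 'root' ([sɛʃa], [sɛʃ]) shows [ʃ] unchanged in both environments, so [ʃ] cannot be basic with [ʒ] derived before the DAT suffix.
The alternation reflects word-final obstruent devoicing: voiced obstruents become voiceless word-finally. /ʒ/ is underlying.
From [xɔʒa] the stem 'salt' is /xɔʒ/; word-finally this yields [xɔʃ].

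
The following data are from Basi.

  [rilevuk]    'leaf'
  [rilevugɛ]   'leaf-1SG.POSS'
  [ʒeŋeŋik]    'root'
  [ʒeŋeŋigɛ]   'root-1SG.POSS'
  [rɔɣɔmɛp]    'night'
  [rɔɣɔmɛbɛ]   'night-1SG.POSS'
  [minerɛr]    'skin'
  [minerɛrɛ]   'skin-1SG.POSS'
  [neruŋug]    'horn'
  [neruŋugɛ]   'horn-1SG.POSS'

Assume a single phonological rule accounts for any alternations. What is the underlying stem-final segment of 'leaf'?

The root 'leaf' surfaces as [rilevuk] and [rilevugɛ], with a stem-final [k] ~ [g] alternation.
If /g/ were underlying and a rule turned it into [k] in isolation, 'horn' would also alternate; but it has [g] in both [neruŋug] and [neruŋugɛ].
The underlying segment must be /k/; voiceless stops become voiced between vowels, yielding [g] there.

/k/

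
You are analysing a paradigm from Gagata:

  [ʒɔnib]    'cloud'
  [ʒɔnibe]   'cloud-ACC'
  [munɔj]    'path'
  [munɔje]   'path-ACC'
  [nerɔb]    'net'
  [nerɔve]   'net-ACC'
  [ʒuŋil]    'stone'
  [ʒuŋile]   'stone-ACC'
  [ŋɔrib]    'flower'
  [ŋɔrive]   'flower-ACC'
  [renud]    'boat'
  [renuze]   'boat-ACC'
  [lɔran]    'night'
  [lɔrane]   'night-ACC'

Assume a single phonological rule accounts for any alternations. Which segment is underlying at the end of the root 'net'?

/v/

In [nerɔb] and [nerɔve] the final segment of 'net' alternates: [b] ~ [v].
Compare 'cloud', with invariant [b] in [ʒɔnib] and [ʒɔnibe]: an analysis with underlying /b/ and a rule producing [v] before the ACC suffix would wrongly predict alternation here too.
The underlying segment must be /v/; voiced fricatives become stops word-finally, yielding [b] there.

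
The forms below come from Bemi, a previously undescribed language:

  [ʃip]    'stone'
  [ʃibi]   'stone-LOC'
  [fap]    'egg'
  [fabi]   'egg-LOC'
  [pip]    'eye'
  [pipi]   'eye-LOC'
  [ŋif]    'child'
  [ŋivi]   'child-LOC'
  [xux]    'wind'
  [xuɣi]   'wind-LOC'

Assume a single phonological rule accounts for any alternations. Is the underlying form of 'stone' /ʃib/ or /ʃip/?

/ʃib/

The root 'stone' surfaces as [ʃip] and [ʃibi], with a stem-final [p] ~ [b] alternation.
If /p/ were underlying and a rule turned it into [b] before the LOC suffix, 'eye' would also alternate; but it has [p] in both [pip] and [pipi].
So /b/ is underlying, and a rule of word-final obstruent devoicing — voiced obstruents become voiceless word-finally — gives [p].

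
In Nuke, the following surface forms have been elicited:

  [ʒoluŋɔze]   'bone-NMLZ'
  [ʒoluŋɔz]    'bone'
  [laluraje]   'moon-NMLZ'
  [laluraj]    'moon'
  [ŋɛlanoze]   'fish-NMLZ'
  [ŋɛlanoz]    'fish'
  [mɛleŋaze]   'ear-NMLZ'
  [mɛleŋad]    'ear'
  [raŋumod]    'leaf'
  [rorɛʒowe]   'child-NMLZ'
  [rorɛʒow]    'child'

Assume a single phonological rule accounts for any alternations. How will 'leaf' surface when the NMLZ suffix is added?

'ear' shows [z] ~ [d] at the end of the stem ([mɛleŋaze] vs [mɛleŋad]).
The stem 'fish' ([ŋɛlanoze], [ŋɛlanoz]) shows [z] unchanged in both environments, so [z] cannot be basic with [d] derived in isolation.
The underlying segment must be /d/; voiced stops become fricatives between vowels, yielding [z] there.
The one attested form of 'leaf', [raŋumod], shows underlying /raŋumod/. Applying the same rule between vowels gives [raŋumoze].

[raŋumoze]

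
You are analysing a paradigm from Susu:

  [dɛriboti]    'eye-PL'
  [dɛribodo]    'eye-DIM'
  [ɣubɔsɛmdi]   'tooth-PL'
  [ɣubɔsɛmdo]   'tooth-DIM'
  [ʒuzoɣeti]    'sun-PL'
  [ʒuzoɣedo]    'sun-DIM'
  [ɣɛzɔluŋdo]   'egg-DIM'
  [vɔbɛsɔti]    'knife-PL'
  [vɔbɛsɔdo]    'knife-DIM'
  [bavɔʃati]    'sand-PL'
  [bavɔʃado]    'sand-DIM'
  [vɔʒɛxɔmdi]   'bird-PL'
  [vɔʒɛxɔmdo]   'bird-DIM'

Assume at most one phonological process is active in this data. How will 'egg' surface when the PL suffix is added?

The PL suffix surfaces as [-di] and [-ti], depending on the final segment of the stem.
The DIM suffix, which begins with [d], is invariant after every stem; so [d] is not altered by any rule here.
The PL suffix is therefore /-ti/ underlyingly, with post-nasal voicing: voiceless stops become voiced after a nasal.
After 'egg', which ends in a nasal, the suffix surfaces as [-di], giving [ɣɛzɔluŋdi].

[ɣɛzɔluŋdi]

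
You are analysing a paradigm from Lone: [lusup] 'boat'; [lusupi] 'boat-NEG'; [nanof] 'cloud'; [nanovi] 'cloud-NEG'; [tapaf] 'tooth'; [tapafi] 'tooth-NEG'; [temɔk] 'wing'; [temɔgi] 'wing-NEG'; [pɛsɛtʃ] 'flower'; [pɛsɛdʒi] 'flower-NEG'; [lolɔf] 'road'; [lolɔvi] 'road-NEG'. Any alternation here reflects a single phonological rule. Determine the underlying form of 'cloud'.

/nanov/

'cloud' shows [f] ~ [v] at the end of the stem ([nanof] vs [nanovi]).
But 'tooth' keeps [f] in both environments ([tapaf], [tapafi]), so there is no rule changing /f/ to [v] before the NEG suffix.
So /v/ is underlying, and a rule of word-final obstruent devoicing — voiced obstruents become voiceless word-finally — gives [f].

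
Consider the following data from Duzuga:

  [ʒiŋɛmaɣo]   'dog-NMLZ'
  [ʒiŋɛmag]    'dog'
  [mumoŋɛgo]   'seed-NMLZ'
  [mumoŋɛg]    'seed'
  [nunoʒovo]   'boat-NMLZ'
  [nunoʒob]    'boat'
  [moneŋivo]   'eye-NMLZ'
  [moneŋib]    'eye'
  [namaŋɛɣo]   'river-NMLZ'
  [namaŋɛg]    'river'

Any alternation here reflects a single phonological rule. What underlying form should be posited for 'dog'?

'dog' shows [ɣ] ~ [g] at the end of the stem ([ʒiŋɛmaɣo] vs [ʒiŋɛmag]).
If /g/ were underlying and a rule turned it into [ɣ] before the NMLZ suffix, 'seed' would also alternate; but it has [g] in both [mumoŋɛgo] and [mumoŋɛg].
Therefore /ɣ/ is basic and [g] is derived by word-final hardening (voiced fricatives become stops word-finally).

/ʒiŋɛmaɣ/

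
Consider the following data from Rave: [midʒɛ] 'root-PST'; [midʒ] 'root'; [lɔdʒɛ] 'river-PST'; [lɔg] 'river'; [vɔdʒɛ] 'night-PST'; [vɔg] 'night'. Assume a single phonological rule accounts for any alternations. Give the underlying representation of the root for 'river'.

'river' shows [dʒ] ~ [g] at the end of the stem ([lɔdʒɛ] vs [lɔg]).
If /dʒ/ were underlying and a rule turned it into [g] in isolation, 'root' would also alternate; but it has [dʒ] in both [midʒɛ] and [midʒ].
The alternation reflects palatalization before a front vowel: /g/ becomes palato-alveolar [dʒ] before a front vowel. /g/ is underlying.
The underlying form of 'river' is therefore /lɔg/.

/lɔg/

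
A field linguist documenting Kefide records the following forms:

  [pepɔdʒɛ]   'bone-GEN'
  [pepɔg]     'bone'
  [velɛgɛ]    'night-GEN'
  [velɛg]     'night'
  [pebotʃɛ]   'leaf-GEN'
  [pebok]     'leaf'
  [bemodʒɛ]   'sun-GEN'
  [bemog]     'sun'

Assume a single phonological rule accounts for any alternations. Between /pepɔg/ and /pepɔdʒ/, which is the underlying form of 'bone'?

'bone' shows [dʒ] ~ [g] at the end of the stem ([pepɔdʒɛ] vs [pepɔg]).
Compare 'night', with invariant [g] in [velɛgɛ] and [velɛg]: an analysis with underlying /g/ and a rule producing [dʒ] before the GEN suffix would wrongly predict alternation here too.
So /dʒ/ is underlying, and a rule of depalatalization — palato-alveolar /tʃ/ and /dʒ/ become [k] and [g] when no front vowel follows — gives [g].

/pepɔdʒ/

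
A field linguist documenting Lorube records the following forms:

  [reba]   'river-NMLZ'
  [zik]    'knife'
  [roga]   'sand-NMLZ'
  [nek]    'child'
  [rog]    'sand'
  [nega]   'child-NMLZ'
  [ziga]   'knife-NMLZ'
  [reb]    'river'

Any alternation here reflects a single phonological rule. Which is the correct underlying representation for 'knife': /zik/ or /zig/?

/zik/

The stem for 'knife' ends in [k] in [zik] but [g] in [ziga].
If /g/ were underlying and a rule turned it into [k] in isolation, 'sand' would also alternate; but it has [g] in both [rog] and [roga].
So /k/ is underlying, and a rule of intervocalic voicing — voiceless stops become voiced between vowels — gives [g].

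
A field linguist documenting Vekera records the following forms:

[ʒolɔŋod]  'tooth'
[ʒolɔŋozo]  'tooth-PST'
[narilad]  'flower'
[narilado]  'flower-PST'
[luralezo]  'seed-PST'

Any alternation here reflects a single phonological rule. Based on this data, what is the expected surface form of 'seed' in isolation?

The root 'tooth' surfaces as [ʒolɔŋod] and [ʒolɔŋozo], with a stem-final [d] ~ [z] alternation.
But 'flower' keeps [d] in both environments ([narilad], [narilado]), so there is no rule changing /d/ to [z] before the PST suffix.
So /z/ is underlying, and a rule of word-final hardening — voiced fricatives become stops word-finally — gives [d].
The one attested form of 'seed', [luralezo], shows underlying /luralez/. Applying the same rule word-finally gives [luraled].

[luraled]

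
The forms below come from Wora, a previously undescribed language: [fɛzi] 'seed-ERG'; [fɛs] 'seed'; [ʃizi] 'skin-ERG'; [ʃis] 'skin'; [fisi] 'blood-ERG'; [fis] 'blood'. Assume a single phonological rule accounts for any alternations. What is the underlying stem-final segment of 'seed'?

In [fɛzi] and [fɛs] the final segment of 'seed' alternates: [z] ~ [s].
The stem 'blood' ([fisi], [fis]) shows [s] unchanged in both environments, so [s] cannot be basic with [z] derived before the ERG suffix.
The underlying segment must be /z/; voiced obstruents become voiceless word-finally, yielding [s] there.

/z/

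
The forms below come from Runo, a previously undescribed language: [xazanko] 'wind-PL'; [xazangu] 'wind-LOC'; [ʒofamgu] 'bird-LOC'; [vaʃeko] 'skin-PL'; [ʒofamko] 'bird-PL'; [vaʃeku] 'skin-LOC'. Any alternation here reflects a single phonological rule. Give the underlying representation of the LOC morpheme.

The LOC morpheme has two allomorphs, [-gu] and [-ku].
By contrast the PL suffix keeps its initial [k] throughout — that segment must be underlying.
The LOC suffix is therefore /-gu/ underlyingly, with post-vocalic devoicing: voiced stops become voiceless after a vowel.

/-gu/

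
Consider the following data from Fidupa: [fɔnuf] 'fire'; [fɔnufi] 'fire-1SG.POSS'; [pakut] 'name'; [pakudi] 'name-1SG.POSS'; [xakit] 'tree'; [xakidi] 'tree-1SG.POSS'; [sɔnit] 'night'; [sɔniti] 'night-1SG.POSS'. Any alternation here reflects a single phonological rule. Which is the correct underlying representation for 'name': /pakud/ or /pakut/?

/pakud/

'name' shows [t] ~ [d] at the end of the stem ([pakut] vs [pakudi]).
If /t/ were underlying and a rule turned it into [d] before the 1SG.POSS suffix, 'night' would also alternate; but it has [t] in both [sɔnit] and [sɔniti].
Therefore /d/ is basic and [t] is derived by word-final obstruent devoicing (voiced obstruents become voiceless word-finally).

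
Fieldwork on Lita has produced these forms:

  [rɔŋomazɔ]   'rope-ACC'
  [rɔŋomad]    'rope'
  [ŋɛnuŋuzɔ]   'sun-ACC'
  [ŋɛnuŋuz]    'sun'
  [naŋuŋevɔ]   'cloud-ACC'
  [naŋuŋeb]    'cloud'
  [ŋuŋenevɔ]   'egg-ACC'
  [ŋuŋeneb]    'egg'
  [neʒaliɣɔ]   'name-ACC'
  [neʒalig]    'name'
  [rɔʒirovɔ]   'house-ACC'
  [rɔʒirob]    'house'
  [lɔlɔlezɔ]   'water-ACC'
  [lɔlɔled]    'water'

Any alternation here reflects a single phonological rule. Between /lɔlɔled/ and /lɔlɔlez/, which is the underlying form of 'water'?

In [lɔlɔlezɔ] and [lɔlɔled] the final segment of 'water' alternates: [z] ~ [d].
If /z/ were underlying and a rule turned it into [d] in isolation, 'sun' would also alternate; but it has [z] in both [ŋɛnuŋuzɔ] and [ŋɛnuŋuz].
So /d/ is underlying, and a rule of intervocalic spirantization — voiced stops become fricatives between vowels — gives [z].

/lɔlɔled/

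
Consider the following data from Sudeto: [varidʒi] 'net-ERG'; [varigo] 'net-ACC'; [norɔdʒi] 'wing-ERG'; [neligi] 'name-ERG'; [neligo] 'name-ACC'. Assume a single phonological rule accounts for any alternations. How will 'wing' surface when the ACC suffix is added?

The root 'net' surfaces as [varidʒi] and [varigo], with a stem-final [dʒ] ~ [g] alternation.
The stem 'name' ([neligi], [neligo]) shows [g] unchanged in both environments, so [g] cannot be basic with [dʒ] derived before the ERG suffix.
The underlying segment must be /dʒ/; palato-alveolar /dʒ/ becomes [g] when no front vowel follows, yielding [g] there.
From [norɔdʒi] the stem 'wing' is /norɔdʒ/; when no front vowel follows this yields [norɔgo].

[norɔgo]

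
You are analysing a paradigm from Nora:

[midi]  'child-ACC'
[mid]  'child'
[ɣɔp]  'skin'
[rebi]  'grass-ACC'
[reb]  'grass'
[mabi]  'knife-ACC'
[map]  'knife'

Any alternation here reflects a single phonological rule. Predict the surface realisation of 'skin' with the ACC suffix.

[ɣɔbi]

The root 'knife' surfaces as [mabi] and [map], with a stem-final [b] ~ [p] alternation.
Compare 'grass', with invariant [b] in [rebi] and [reb]: an analysis with underlying /b/ and a rule producing [p] in isolation would wrongly predict alternation here too.
The alternation reflects intervocalic voicing: voiceless stops become voiced between vowels. /p/ is underlying.
The one attested form of 'skin', [ɣɔp], shows underlying /ɣɔp/. Applying the same rule between vowels gives [ɣɔbi].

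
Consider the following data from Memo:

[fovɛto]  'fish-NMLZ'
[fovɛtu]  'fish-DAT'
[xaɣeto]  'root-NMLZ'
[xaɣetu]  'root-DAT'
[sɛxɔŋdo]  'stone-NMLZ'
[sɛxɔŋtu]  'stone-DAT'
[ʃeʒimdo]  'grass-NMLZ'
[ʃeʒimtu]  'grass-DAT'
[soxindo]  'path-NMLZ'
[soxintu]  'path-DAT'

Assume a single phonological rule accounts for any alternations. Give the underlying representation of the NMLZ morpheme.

/-do/

The NMLZ morpheme has two allomorphs, [-do] and [-to].
The DAT suffix, which begins with [t], is invariant after every stem; so [t] is not altered by any rule here.
So the underlying form is /-do/, and voiced stops become voiceless after a vowel.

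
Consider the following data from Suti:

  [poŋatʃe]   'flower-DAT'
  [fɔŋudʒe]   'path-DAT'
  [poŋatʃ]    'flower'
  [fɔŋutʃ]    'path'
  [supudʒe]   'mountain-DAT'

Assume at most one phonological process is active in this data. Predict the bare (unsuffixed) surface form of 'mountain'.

[suputʃ]

The stem for 'path' ends in [dʒ] in [fɔŋudʒe] but [tʃ] in [fɔŋutʃ].
But 'flower' keeps [tʃ] in both environments ([poŋatʃe], [poŋatʃ]), so there is no rule changing /tʃ/ to [dʒ] before the DAT suffix.
So /dʒ/ is underlying, and a rule of word-final obstruent devoicing — voiced obstruents become voiceless word-finally — gives [tʃ].
From [supudʒe] the stem 'mountain' is /supudʒ/; word-finally this yields [suputʃ].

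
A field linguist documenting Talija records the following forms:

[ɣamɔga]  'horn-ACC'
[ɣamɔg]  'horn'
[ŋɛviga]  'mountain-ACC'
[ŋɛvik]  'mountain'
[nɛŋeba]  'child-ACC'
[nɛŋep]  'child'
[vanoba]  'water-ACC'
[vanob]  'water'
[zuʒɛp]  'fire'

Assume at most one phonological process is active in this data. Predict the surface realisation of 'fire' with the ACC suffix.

The root 'child' surfaces as [nɛŋeba] and [nɛŋep], with a stem-final [b] ~ [p] alternation.
If /b/ were underlying and a rule turned it into [p] in isolation, 'water' would also alternate; but it has [b] in both [vanoba] and [vanob].
Therefore /p/ is basic and [b] is derived by intervocalic voicing (voiceless stops become voiced between vowels).
From [zuʒɛp] the stem 'fire' is /zuʒɛp/; between vowels this yields [zuʒɛba].

[zuʒɛba]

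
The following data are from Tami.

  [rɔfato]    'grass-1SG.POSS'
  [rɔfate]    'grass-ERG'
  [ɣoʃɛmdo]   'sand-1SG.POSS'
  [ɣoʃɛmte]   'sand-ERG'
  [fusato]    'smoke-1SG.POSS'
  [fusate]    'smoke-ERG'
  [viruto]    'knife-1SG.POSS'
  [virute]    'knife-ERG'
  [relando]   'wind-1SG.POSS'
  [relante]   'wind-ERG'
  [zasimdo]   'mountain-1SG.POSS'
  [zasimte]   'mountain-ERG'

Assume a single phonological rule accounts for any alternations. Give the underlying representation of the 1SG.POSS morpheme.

/-do/

The 1SG.POSS morpheme has two allomorphs, [-do] and [-to].
By contrast the ERG suffix keeps its initial [t] throughout — that segment must be underlying.
The 1SG.POSS suffix is therefore /-do/ underlyingly, with post-vocalic devoicing: voiced stops become voiceless after a vowel.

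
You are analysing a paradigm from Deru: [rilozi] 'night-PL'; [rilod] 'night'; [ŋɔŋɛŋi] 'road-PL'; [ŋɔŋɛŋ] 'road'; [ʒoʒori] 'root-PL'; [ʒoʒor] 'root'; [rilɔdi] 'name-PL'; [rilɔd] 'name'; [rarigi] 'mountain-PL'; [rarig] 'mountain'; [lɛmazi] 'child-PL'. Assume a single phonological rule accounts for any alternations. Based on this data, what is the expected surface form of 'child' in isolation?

[lɛmad]

'night' shows [z] ~ [d] at the end of the stem ([rilozi] vs [rilod]).
If /d/ were underlying and a rule turned it into [z] before the PL suffix, 'name' would also alternate; but it has [d] in both [rilɔdi] and [rilɔd].
Therefore /z/ is basic and [d] is derived by word-final hardening (voiced fricatives become stops word-finally).
The one attested form of 'child', [lɛmazi], shows underlying /lɛmaz/. Applying the same rule word-finally gives [lɛmad].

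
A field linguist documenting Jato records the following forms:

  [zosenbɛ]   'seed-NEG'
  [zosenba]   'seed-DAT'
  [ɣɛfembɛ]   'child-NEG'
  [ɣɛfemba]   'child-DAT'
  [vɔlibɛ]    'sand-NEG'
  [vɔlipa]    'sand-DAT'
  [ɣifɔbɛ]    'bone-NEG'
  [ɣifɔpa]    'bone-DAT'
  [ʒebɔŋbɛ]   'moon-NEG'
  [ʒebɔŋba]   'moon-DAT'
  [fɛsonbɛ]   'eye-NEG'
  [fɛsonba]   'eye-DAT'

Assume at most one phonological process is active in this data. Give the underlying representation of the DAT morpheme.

The DAT morpheme has two allomorphs, [-ba] and [-pa].
By contrast the NEG suffix keeps its initial [b] throughout — that segment must be underlying.
The DAT suffix is therefore /-pa/ underlyingly, with post-nasal voicing: voiceless stops become voiced after a nasal.

/-pa/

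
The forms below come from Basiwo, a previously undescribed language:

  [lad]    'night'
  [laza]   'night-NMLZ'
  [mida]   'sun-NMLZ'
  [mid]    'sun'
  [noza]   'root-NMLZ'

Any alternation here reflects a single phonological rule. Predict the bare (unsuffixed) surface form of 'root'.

[nod]

The stem for 'night' ends in [z] in [laza] but [d] in [lad].
But 'sun' keeps [d] in both environments ([mida], [mid]), so there is no rule changing /d/ to [z] before the NMLZ suffix.
The alternation reflects word-final hardening: voiced fricatives become stops word-finally. /z/ is underlying.
The one attested form of 'root', [noza], shows underlying /noz/. Applying the same rule word-finally gives [nod].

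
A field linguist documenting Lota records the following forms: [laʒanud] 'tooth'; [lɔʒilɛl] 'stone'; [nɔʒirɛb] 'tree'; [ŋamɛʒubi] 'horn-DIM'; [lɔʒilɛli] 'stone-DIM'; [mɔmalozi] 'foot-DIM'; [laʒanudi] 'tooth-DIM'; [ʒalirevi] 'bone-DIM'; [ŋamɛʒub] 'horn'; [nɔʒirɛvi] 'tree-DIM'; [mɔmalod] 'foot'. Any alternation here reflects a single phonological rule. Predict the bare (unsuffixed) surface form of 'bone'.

The stem for 'tree' ends in [v] in [nɔʒirɛvi] but [b] in [nɔʒirɛb].
The stem 'horn' ([ŋamɛʒubi], [ŋamɛʒub]) shows [b] unchanged in both environments, so [b] cannot be basic with [v] derived before the DIM suffix.
Therefore /v/ is basic and [b] is derived by word-final hardening (voiced fricatives become stops word-finally).
The one attested form of 'bone', [ʒalirevi], shows underlying /ʒalirev/. Applying the same rule word-finally gives [ʒalireb].

[ʒalireb]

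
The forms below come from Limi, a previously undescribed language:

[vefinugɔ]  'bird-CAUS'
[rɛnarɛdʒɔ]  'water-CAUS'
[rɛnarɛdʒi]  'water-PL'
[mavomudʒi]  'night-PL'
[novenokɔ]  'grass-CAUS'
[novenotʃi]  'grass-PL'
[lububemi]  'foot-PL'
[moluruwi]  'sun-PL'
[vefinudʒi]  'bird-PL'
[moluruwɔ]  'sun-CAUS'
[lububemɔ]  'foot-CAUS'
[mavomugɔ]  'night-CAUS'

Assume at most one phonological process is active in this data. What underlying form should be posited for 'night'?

The stem for 'night' ends in [g] in [mavomugɔ] but [dʒ] in [mavomudʒi].
If /dʒ/ were underlying and a rule turned it into [g] before the CAUS suffix, 'water' would also alternate; but it has [dʒ] in both [rɛnarɛdʒɔ] and [rɛnarɛdʒi].
Therefore /g/ is basic and [dʒ] is derived by palatalization before a front vowel (/k/ and /g/ become palato-alveolar [tʃ] and [dʒ] before a front vowel).
Hence 'night' is /mavomug/ underlyingly.

/mavomug/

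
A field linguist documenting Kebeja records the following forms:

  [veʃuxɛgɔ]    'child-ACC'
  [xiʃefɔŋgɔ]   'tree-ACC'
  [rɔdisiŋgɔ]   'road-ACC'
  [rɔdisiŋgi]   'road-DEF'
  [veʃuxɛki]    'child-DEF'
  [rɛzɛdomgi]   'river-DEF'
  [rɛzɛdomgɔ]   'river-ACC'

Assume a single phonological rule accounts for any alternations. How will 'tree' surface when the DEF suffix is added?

[xiʃefɔŋgi]

The DEF morpheme has two allomorphs, [-gi] and [-ki].
By contrast the ACC suffix keeps its initial [g] throughout — that segment must be underlying.
So the underlying form is /-ki/, and voiceless stops become voiced after a nasal.
After 'tree', which ends in a nasal, the suffix surfaces as [-gi], giving [xiʃefɔŋgi].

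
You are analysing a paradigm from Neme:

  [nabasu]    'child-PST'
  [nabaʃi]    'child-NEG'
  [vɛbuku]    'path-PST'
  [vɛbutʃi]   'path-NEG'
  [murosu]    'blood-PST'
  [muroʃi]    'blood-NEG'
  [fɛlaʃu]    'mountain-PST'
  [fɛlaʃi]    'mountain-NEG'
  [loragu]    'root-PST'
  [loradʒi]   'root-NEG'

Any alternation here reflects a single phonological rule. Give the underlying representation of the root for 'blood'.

/muros/

The stem for 'blood' ends in [s] in [murosu] but [ʃ] in [muroʃi].
But 'mountain' keeps [ʃ] in both environments ([fɛlaʃu], [fɛlaʃi]), so there is no rule changing /ʃ/ to [s] before the PST suffix.
Therefore /s/ is basic and [ʃ] is derived by palatalization before a front vowel (/k/, /g/ and /s/ become palato-alveolar [tʃ], [dʒ] and [ʃ] before a front vowel).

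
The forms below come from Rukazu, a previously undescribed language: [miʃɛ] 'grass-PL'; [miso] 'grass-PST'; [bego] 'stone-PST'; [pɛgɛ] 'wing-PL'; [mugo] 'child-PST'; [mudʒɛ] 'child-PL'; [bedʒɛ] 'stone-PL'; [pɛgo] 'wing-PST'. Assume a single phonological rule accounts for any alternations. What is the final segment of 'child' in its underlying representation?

'child' shows [dʒ] ~ [g] at the end of the stem ([mudʒɛ] vs [mugo]).
The stem 'wing' ([pɛgɛ], [pɛgo]) shows [g] unchanged in both environments, so [g] cannot be basic with [dʒ] derived before the PL suffix.
The alternation reflects depalatalization: palato-alveolar /dʒ/ and /ʃ/ become [g] and [s] when no front vowel follows. /dʒ/ is underlying.

/dʒ/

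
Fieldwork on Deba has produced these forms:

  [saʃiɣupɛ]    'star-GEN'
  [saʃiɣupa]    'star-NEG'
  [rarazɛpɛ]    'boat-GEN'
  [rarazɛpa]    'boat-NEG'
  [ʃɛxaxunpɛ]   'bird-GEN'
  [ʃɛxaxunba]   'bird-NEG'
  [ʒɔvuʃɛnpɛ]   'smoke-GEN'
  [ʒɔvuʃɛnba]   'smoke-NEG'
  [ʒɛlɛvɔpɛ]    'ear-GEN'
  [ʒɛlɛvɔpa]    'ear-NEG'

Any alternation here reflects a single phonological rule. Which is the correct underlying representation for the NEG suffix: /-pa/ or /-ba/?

/-ba/

The NEG morpheme has two allomorphs, [-ba] and [-pa].
The GEN suffix, which begins with [p], is invariant after every stem; so [p] is not altered by any rule here.
The NEG suffix is therefore /-ba/ underlyingly, with post-vocalic devoicing: voiced stops become voiceless after a vowel.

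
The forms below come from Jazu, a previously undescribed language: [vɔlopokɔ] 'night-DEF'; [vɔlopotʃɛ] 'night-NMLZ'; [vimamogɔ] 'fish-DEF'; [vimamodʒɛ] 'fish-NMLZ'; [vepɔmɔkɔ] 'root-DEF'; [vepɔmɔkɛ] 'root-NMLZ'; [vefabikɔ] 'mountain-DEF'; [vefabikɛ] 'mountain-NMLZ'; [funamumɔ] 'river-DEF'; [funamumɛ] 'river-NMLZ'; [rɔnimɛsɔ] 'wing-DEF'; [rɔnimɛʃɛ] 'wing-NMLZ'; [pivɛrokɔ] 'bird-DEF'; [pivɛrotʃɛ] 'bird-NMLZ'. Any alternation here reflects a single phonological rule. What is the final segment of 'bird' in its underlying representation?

'bird' shows [k] ~ [tʃ] at the end of the stem ([pivɛrokɔ] vs [pivɛrotʃɛ]).
The stem 'mountain' ([vefabikɔ], [vefabikɛ]) shows [k] unchanged in both environments, so [k] cannot be basic with [tʃ] derived before the NMLZ suffix.
Therefore /tʃ/ is basic and [k] is derived by depalatalization (palato-alveolar /tʃ/, /dʒ/ and /ʃ/ become [k], [g] and [s] when no front vowel follows).

/tʃ/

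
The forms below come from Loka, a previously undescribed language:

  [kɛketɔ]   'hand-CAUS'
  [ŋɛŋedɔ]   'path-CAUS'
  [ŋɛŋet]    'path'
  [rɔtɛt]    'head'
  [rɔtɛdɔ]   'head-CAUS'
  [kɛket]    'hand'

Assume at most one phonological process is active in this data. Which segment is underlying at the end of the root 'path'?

/d/

The stem for 'path' ends in [d] in [ŋɛŋedɔ] but [t] in [ŋɛŋet].
Compare 'hand', with invariant [t] in [kɛketɔ] and [kɛket]: an analysis with underlying /t/ and a rule producing [d] before the CAUS suffix would wrongly predict alternation here too.
The alternation reflects word-final obstruent devoicing: voiced obstruents become voiceless word-finally. /d/ is underlying.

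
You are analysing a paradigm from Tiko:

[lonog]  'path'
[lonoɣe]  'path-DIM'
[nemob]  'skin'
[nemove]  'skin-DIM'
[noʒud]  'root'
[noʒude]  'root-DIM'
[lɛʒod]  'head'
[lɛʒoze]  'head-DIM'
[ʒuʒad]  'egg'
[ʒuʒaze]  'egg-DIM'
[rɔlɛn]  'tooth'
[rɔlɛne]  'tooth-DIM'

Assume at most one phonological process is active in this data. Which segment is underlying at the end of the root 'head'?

/z/

In [lɛʒod] and [lɛʒoze] the final segment of 'head' alternates: [d] ~ [z].
But 'root' keeps [d] in both environments ([noʒud], [noʒude]), so there is no rule changing /d/ to [z] before the DIM suffix.
The alternation reflects word-final hardening: voiced fricatives become stops word-finally. /z/ is underlying.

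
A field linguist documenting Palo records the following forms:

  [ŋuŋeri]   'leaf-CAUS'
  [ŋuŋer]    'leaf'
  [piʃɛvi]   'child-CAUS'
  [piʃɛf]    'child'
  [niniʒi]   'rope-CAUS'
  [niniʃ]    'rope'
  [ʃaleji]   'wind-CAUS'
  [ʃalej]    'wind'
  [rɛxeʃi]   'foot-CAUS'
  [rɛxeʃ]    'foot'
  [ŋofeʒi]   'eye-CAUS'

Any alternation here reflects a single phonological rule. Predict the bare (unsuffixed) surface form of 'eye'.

[ŋofeʃ]

The stem for 'rope' ends in [ʒ] in [niniʒi] but [ʃ] in [niniʃ].
If /ʃ/ were underlying and a rule turned it into [ʒ] before the CAUS suffix, 'foot' would also alternate; but it has [ʃ] in both [rɛxeʃi] and [rɛxeʃ].
Therefore /ʒ/ is basic and [ʃ] is derived by word-final obstruent devoicing (voiced obstruents become voiceless word-finally).
From [ŋofeʒi] the stem 'eye' is /ŋofeʒ/; word-finally this yields [ŋofeʃ].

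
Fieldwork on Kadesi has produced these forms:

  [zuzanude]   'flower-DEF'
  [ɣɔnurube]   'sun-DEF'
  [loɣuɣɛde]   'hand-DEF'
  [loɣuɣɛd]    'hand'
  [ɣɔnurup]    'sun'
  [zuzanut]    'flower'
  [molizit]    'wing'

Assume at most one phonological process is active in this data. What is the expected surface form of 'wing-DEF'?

[molizide]

In [zuzanude] and [zuzanut] the final segment of 'flower' alternates: [d] ~ [t].
But 'hand' keeps [d] in both environments ([loɣuɣɛde], [loɣuɣɛd]), so there is no rule changing /d/ to [t] in isolation.
The alternation reflects intervocalic voicing: voiceless stops become voiced between vowels. /t/ is underlying.
The one attested form of 'wing', [molizit], shows underlying /molizit/. Applying the same rule between vowels gives [molizide].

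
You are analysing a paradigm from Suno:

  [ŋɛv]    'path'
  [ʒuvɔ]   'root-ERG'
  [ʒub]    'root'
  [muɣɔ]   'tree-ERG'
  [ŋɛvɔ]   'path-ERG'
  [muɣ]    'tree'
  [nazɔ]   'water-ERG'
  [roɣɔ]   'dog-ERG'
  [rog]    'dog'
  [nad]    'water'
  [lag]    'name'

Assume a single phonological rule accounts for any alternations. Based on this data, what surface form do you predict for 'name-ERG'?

[laɣɔ]

The root 'dog' surfaces as [rog] and [roɣɔ], with a stem-final [g] ~ [ɣ] alternation.
But 'tree' keeps [ɣ] in both environments ([muɣ], [muɣɔ]), so there is no rule changing /ɣ/ to [g] in isolation.
The underlying segment must be /g/; voiced stops become fricatives between vowels, yielding [ɣ] there.
From [lag] the stem 'name' is /lag/; between vowels this yields [laɣɔ].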